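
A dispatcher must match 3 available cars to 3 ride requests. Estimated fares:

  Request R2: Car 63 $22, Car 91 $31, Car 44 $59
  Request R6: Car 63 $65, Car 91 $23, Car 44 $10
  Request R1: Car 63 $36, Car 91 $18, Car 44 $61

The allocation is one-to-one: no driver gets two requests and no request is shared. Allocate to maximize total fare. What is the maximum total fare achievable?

Max total: $157

Optimal: Car 63→Request R6 ($65), Car 91→Request R2 ($31), Car 44→Request R1 ($61) — total 65+31+61 = $157.
Column-greedy (each request in turn goes to its best remaining driver) gives $142, worse by 15.
Checked against all permutations: $157 is optimal.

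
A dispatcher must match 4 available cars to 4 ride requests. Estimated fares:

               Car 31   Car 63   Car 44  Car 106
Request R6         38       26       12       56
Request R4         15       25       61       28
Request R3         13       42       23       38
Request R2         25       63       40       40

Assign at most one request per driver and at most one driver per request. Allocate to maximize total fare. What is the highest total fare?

Maximum total: $200

Treat this as an assignment problem: match each driver to one request.
Optimal: Car 31→Request R6 ($38), Car 63→Request R2 ($63), Car 44→Request R4 ($61), Car 106→Request R3 ($38) — total 38+63+61+38 = $200.
Column-greedy (each request in turn goes to its best remaining driver) gives $184, worse by 16.
Next-best assignment: Car 31→Request R3, Car 63→Request R2, Car 44→Request R4, Car 106→Request R6 = $193.
No other one-to-one assignment exceeds $200.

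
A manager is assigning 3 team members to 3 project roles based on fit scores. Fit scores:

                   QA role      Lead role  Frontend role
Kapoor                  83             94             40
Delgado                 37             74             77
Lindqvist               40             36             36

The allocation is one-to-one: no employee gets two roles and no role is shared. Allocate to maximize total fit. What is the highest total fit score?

Optimal: Kapoor→Lead role (94 pts), Delgado→Frontend role (77 pts), Lindqvist→QA role (40 pts) — total 94+77+40 = 211 pts.
Column-greedy (each role in turn goes to its best remaining employee) gives 193 pts, worse by 18.
Swapping Lindqvist↔Delgado (Lindqvist→Frontend role 36 pts, Delgado→QA role 37 pts) loses 44.

Max total: 211 pts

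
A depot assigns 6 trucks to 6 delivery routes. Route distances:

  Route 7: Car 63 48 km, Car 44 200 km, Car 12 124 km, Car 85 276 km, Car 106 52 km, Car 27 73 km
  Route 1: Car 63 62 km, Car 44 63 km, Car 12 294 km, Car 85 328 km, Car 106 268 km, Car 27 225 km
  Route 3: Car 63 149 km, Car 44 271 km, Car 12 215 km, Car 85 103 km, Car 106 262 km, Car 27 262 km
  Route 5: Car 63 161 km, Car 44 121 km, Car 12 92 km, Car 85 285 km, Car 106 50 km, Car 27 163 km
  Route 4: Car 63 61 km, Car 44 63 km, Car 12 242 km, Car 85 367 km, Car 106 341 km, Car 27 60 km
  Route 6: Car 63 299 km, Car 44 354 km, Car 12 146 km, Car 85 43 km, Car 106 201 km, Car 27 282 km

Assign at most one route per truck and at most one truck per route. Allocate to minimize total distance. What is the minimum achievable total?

Optimal: Car 63→Route 3 (149 km), Car 44→Route 1 (63 km), Car 12→Route 5 (92 km), Car 85→Route 6 (43 km), Car 106→Route 7 (52 km), Car 27→Route 4 (60 km) — total 149+63+92+43+52+60 = 459 km.
Min-entry greedy (repeatedly take the single cheapest remaining cell) gives 479 km, worse by 20.
Next-best assignment: Car 63→Route 7, Car 44→Route 1, Car 12→Route 6, Car 85→Route 3, Car 106→Route 5, Car 27→Route 4 = 470 km.
Swapping Car 27↔Car 63 (Car 27→Route 3 262 km, Car 63→Route 4 61 km) adds 114.

Min total: 459 km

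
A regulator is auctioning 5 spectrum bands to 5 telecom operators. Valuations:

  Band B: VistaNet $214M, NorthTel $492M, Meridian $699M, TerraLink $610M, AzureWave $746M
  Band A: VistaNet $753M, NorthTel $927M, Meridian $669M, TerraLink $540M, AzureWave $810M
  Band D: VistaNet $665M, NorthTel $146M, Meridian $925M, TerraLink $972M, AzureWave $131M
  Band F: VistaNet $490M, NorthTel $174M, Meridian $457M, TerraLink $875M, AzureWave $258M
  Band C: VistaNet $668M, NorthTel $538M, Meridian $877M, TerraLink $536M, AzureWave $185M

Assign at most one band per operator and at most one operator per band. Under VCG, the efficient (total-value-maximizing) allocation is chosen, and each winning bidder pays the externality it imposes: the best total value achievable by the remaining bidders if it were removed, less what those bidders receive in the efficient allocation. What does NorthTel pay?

NorthTel pays $134M.

Efficient allocation: VistaNet→Band C ($668M), NorthTel→Band A ($927M), Meridian→Band D ($925M), TerraLink→Band F ($875M), AzureWave→Band B ($746M); total welfare W = $4141M.
NorthTel receives Band A at value $927M, so the others get W − 927 = $3214M.
Without NorthTel: best allocation of the remaining 4 bidders over all 5 bands is VistaNet→Band A ($753M), Meridian→Band C ($877M), TerraLink→Band D ($972M), AzureWave→Band B ($746M), total $3348M.
VCG payment = (others' best without NorthTel) − (others' welfare with NorthTel) = 3348 − 3214 = $134M.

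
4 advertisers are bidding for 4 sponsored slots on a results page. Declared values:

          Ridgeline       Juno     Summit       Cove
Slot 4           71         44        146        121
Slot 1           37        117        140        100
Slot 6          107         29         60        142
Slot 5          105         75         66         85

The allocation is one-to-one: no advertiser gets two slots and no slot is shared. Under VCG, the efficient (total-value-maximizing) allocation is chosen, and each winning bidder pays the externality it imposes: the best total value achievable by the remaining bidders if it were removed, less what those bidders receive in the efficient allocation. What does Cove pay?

Efficient allocation: Ridgeline→Slot 5 ($105), Juno→Slot 1 ($117), Summit→Slot 4 ($146), Cove→Slot 6 ($142); total welfare W = $510.
Cove receives Slot 6 at value $142, so the others get W − 142 = $368.
Without Cove: best allocation of the remaining 3 bidders over all 4 slots is Ridgeline→Slot 6 ($107), Juno→Slot 1 ($117), Summit→Slot 4 ($146), total $370.
VCG payment = (others' best without Cove) − (others' welfare with Cove) = 370 − 368 = $2.

Cove pays $2.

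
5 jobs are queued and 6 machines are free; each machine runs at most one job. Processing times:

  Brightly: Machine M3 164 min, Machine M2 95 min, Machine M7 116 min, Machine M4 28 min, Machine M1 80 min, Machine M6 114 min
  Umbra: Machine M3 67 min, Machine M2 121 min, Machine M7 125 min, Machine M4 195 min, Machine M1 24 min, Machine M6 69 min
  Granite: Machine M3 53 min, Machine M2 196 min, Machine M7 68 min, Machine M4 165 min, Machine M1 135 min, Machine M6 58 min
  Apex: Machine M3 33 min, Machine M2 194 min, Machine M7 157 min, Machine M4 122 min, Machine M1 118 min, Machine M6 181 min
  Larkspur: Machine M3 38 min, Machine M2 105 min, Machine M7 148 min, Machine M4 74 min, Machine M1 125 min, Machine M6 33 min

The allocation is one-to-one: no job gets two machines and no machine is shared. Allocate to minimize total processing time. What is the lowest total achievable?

Minimum total: 186 min

This is a one-to-one assignment (minimum-cost bipartite matching).
Optimal: Brightly→Machine M4 (28 min), Umbra→Machine M1 (24 min), Granite→Machine M7 (68 min), Apex→Machine M3 (33 min), Larkspur→Machine M6 (33 min) — total 28+24+68+33+33 = 186 min.
Row-greedy (each job in turn takes its cheapest remaining machine) gives 295 min, worse by 109.
Next-best assignment: Brightly→Machine M4, Umbra→Machine M1, Granite→Machine M6, Apex→Machine M3, Larkspur→Machine M2 = 248 min.
Checked against all permutations: 186 min is optimal.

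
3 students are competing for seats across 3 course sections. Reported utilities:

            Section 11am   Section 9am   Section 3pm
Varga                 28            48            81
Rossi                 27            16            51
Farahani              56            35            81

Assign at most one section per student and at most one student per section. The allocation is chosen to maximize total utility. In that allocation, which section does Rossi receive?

Rossi receives Section 11am.

Optimal: Varga→Section 9am (48 points), Rossi→Section 11am (27 points), Farahani→Section 3pm (81 points) — total 48+27+81 = 156 points.
Column-greedy (each section in turn goes to its best remaining student) gives 155 points, worse by 1.
Next-best assignment: Varga→Section 9am, Rossi→Section 3pm, Farahani→Section 11am = 155 points.
Swapping Farahani↔Varga (Farahani→Section 9am 35 points, Varga→Section 3pm 81 points) loses 13.
Rossi's own top section is Section 3pm (51 points), but forcing Rossi→Section 3pm and reassigning the rest optimally gives only 155 points — worse by 1.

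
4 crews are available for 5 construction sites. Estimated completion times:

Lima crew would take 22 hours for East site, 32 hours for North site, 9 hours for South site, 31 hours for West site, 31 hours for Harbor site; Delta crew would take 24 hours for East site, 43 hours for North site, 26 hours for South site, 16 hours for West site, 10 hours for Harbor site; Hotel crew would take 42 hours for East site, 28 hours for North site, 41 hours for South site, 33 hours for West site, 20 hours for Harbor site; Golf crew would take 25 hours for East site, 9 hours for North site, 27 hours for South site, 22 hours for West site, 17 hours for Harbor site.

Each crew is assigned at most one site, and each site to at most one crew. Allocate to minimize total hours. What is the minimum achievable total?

Minimum total: 54 hours

This is the linear assignment problem.
Optimal: Lima crew→South site (9 hours), Delta crew→West site (16 hours), Hotel crew→Harbor site (20 hours), Golf crew→North site (9 hours) — total 9+16+20+9 = 54 hours.
Min-entry greedy (repeatedly take the single cheapest remaining cell) gives 61 hours, worse by 7.
Swapping Hotel crew↔Golf crew (Hotel crew→North site 28 hours, Golf crew→Harbor site 17 hours) adds 16.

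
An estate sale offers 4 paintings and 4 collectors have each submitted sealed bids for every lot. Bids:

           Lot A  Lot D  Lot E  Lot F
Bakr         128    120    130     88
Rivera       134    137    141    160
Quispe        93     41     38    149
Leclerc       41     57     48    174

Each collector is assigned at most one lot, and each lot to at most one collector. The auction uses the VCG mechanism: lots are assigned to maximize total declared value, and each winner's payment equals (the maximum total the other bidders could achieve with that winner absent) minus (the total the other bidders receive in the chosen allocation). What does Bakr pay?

Bakr pays $4.

Efficient allocation: Bakr→Lot E ($130), Rivera→Lot D ($137), Quispe→Lot A ($93), Leclerc→Lot F ($174); total welfare W = $534.
Bakr receives Lot E at value $130, so the others get W − 130 = $404.
Without Bakr: best allocation of the remaining 3 bidders over all 4 lots is Rivera→Lot E ($141), Quispe→Lot A ($93), Leclerc→Lot F ($174), total $408.
VCG payment = (others' best without Bakr) − (others' welfare with Bakr) = 408 − 404 = $4.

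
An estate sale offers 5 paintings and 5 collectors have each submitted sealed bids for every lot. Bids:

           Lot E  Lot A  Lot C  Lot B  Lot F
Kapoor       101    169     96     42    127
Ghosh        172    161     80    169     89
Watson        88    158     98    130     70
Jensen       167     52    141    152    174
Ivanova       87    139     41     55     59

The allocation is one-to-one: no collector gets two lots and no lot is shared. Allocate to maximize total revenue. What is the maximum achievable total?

Max total: $711

Optimal: Kapoor→Lot C ($96), Ghosh→Lot E ($172), Watson→Lot B ($130), Jensen→Lot F ($174), Ivanova→Lot A ($139) — total 96+172+130+174+139 = $711.
Column-greedy (each lot in turn goes to its best remaining collector) gives $671, worse by 40.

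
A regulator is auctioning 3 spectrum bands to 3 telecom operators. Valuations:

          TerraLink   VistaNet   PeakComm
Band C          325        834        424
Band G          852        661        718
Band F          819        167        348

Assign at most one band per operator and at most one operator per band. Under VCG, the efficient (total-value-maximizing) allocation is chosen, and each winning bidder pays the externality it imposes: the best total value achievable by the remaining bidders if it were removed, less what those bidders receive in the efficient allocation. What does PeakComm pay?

Efficient allocation: TerraLink→Band F ($819M), VistaNet→Band C ($834M), PeakComm→Band G ($718M); total welfare W = $2371M.
PeakComm receives Band G at value $718M, so the others get W − 718 = $1653M.
Without PeakComm: best allocation of the remaining 2 bidders over all 3 bands is TerraLink→Band G ($852M), VistaNet→Band C ($834M), total $1686M.
VCG payment = (others' best without PeakComm) − (others' welfare with PeakComm) = 1686 − 1653 = $33M.

PeakComm pays $33M.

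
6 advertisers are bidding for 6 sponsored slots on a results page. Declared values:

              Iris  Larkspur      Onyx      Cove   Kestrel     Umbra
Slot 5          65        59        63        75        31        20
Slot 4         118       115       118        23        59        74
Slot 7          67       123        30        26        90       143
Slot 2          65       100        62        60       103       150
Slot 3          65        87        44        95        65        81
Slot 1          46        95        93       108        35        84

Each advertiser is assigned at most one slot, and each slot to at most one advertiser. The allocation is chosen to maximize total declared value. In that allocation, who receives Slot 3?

Kestrel receives Slot 3.

Optimal: Iris→Slot 5 ($65), Larkspur→Slot 7 ($123), Onyx→Slot 4 ($118), Cove→Slot 1 ($108), Kestrel→Slot 3 ($65), Umbra→Slot 2 ($150) — total 65+123+118+108+65+150 = $629.
Column-greedy (each slot in turn goes to its best remaining advertiser) gives $619, worse by 10.
Swapping Larkspur↔Onyx (Larkspur→Slot 4 $115, Onyx→Slot 7 $30) loses 96.
Kestrel's own top slot is Slot 2 ($103), but forcing Kestrel→Slot 2 and reassigning the rest optimally gives only $624 — worse by 5.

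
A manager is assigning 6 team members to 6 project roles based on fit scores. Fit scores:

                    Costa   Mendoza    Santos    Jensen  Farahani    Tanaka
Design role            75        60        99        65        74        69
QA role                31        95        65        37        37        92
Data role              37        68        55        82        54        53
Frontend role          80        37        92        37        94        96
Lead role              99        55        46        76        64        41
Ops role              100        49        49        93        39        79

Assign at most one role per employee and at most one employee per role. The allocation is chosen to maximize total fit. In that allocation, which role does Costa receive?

Costa receives Lead role.

This is the linear assignment problem.
Optimal: Costa→Lead role (99 pts), Mendoza→QA role (95 pts), Santos→Design role (99 pts), Jensen→Data role (82 pts), Farahani→Frontend role (94 pts), Tanaka→Ops role (79 pts) — total 99+95+99+82+94+79 = 548 pts.
Max-entry greedy (repeatedly take the single best remaining cell) gives 536 pts, worse by 12.
Every other assignment is strictly worse.
Costa's own top role is Ops role (100 pts), but forcing Costa→Ops role and reassigning the rest optimally gives only 536 pts — worse by 12.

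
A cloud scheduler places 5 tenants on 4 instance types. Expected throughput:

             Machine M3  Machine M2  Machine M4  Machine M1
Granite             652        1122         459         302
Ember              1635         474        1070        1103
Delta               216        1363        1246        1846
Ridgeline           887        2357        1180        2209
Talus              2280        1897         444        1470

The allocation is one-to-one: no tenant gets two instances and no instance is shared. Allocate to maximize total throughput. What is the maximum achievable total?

Optimal: Talus→Machine M3 (2280 ops/s), Ridgeline→Machine M2 (2357 ops/s), Ember→Machine M4 (1070 ops/s), Delta→Machine M1 (1846 ops/s) — total 2280+2357+1070+1846 = 7553 ops/s.
Row-greedy (each tenant in turn takes its best remaining instance) gives 5783 ops/s, worse by 1770.
Every other assignment is strictly worse.

Maximum total: 7553 ops/s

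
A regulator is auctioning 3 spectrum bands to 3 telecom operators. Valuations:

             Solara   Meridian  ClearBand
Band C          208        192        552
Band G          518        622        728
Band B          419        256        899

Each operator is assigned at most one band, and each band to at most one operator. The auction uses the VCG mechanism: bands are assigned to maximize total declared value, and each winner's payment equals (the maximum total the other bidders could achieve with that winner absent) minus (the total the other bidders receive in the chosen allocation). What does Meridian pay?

Meridian pays $310M.

Efficient allocation: Solara→Band C ($208M), Meridian→Band G ($622M), ClearBand→Band B ($899M); total welfare W = $1729M.
Meridian receives Band G at value $622M, so the others get W − 622 = $1107M.
Without Meridian: best allocation of the remaining 2 bidders over all 3 bands is Solara→Band G ($518M), ClearBand→Band B ($899M), total $1417M.
VCG payment = (others' best without Meridian) − (others' welfare with Meridian) = 1417 − 1107 = $310M.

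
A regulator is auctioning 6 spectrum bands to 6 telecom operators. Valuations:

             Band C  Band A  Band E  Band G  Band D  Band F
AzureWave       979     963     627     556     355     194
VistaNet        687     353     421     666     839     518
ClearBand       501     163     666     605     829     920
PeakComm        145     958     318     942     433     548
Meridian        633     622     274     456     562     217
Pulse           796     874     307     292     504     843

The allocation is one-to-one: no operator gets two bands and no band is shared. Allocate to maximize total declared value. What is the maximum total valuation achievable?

Max total: $4891M

Treat this as an assignment problem: match each operator to one band.
Optimal: AzureWave→Band C ($979M), VistaNet→Band D ($839M), ClearBand→Band E ($666M), PeakComm→Band G ($942M), Meridian→Band A ($622M), Pulse→Band F ($843M) — total 979+839+666+942+622+843 = $4891M.
Column-greedy (each band in turn goes to its best remaining operator) gives $4674M, worse by 217.
Next-best assignment: AzureWave→Band A, VistaNet→Band D, ClearBand→Band E, PeakComm→Band G, Meridian→Band C, Pulse→Band F = $4886M.
Checked against all permutations: $4891M is optimal.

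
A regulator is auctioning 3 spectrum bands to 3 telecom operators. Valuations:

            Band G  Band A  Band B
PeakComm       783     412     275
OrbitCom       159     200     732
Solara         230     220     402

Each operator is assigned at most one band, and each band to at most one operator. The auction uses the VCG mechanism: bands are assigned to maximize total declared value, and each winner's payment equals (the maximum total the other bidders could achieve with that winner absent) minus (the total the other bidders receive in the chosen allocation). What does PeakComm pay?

Efficient allocation: PeakComm→Band G ($783M), OrbitCom→Band B ($732M), Solara→Band A ($220M); total welfare W = $1735M.
PeakComm receives Band G at value $783M, so the others get W − 783 = $952M.
Without PeakComm: best allocation of the remaining 2 bidders over all 3 bands is OrbitCom→Band B ($732M), Solara→Band G ($230M), total $962M.
VCG payment = (others' best without PeakComm) − (others' welfare with PeakComm) = 962 − 952 = $10M.

PeakComm pays $10M.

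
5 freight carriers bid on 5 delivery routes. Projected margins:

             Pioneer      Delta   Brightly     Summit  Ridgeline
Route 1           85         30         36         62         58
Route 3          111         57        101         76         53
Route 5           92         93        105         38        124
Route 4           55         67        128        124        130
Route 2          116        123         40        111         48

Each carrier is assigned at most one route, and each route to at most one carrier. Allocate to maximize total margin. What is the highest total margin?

Max total: $557k

This is the linear assignment problem.
Optimal: Pioneer→Route 1 ($85k), Delta→Route 2 ($123k), Brightly→Route 3 ($101k), Summit→Route 4 ($124k), Ridgeline→Route 5 ($124k) — total 85+123+101+124+124 = $557k.
Max-entry greedy (repeatedly take the single best remaining cell) gives $531k, worse by 26.
No other one-to-one assignment exceeds $557k.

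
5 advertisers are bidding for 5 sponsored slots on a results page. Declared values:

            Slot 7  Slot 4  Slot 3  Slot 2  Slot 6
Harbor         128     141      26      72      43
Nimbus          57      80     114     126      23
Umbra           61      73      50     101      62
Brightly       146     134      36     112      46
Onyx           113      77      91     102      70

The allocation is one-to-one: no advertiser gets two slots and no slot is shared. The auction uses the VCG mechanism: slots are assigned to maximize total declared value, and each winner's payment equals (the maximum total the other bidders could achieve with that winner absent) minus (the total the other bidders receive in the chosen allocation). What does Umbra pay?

Efficient allocation: Harbor→Slot 4 ($141), Nimbus→Slot 3 ($114), Umbra→Slot 2 ($101), Brightly→Slot 7 ($146), Onyx→Slot 6 ($70); total welfare W = $572.
Umbra receives Slot 2 at value $101, so the others get W − 101 = $471.
Without Umbra: best allocation of the remaining 4 bidders over all 5 slots is Harbor→Slot 4 ($141), Nimbus→Slot 2 ($126), Brightly→Slot 7 ($146), Onyx→Slot 3 ($91), total $504.
VCG payment = (others' best without Umbra) − (others' welfare with Umbra) = 504 − 471 = $33.

Umbra pays $33.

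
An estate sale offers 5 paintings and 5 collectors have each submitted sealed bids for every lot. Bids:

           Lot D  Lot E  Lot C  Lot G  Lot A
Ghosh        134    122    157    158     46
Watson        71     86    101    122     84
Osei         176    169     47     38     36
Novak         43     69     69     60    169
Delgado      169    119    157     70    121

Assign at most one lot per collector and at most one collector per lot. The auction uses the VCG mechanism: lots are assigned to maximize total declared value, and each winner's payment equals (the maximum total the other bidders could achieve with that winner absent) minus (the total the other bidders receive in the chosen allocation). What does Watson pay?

Watson pays $1.

Efficient allocation: Ghosh→Lot C ($157), Watson→Lot G ($122), Osei→Lot E ($169), Novak→Lot A ($169), Delgado→Lot D ($169); total welfare W = $786.
Watson receives Lot G at value $122, so the others get W − 122 = $664.
Without Watson: best allocation of the remaining 4 bidders over all 5 lots is Ghosh→Lot G ($158), Osei→Lot E ($169), Novak→Lot A ($169), Delgado→Lot D ($169), total $665.
VCG payment = (others' best without Watson) − (others' welfare with Watson) = 665 − 664 = $1.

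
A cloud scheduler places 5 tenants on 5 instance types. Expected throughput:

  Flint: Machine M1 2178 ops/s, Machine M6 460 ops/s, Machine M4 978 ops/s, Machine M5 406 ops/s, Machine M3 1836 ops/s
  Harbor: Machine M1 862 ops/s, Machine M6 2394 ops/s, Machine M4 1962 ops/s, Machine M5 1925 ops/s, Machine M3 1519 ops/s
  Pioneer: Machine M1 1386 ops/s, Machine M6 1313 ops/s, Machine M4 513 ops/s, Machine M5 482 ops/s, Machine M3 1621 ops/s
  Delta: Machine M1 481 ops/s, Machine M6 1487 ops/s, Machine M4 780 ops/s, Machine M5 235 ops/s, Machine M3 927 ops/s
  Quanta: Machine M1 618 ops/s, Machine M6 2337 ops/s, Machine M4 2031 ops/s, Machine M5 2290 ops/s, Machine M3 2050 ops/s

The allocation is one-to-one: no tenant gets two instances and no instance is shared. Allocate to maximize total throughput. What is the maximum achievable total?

Optimal: Flint→Machine M1 (2178 ops/s), Harbor→Machine M4 (1962 ops/s), Pioneer→Machine M3 (1621 ops/s), Delta→Machine M6 (1487 ops/s), Quanta→Machine M5 (2290 ops/s) — total 2178+1962+1621+1487+2290 = 9538 ops/s.
Max-entry greedy (repeatedly take the single best remaining cell) gives 9263 ops/s, worse by 275.
Every other assignment is strictly worse.

Maximum total: 9538 ops/s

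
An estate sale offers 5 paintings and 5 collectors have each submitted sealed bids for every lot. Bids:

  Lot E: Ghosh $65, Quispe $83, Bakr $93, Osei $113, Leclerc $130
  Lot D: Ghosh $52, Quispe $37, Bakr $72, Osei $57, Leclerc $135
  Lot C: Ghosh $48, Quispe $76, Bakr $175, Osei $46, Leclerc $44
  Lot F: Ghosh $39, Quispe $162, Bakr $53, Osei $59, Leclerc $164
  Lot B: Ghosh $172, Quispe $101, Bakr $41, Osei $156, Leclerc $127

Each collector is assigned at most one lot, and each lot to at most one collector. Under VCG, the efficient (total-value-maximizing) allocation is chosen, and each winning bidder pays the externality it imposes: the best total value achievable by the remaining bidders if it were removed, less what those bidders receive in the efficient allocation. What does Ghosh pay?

Efficient allocation: Ghosh→Lot B ($172), Quispe→Lot F ($162), Bakr→Lot C ($175), Osei→Lot E ($113), Leclerc→Lot D ($135); total welfare W = $757.
Ghosh receives Lot B at value $172, so the others get W − 172 = $585.
Without Ghosh: best allocation of the remaining 4 bidders over all 5 lots is Quispe→Lot F ($162), Bakr→Lot C ($175), Osei→Lot B ($156), Leclerc→Lot D ($135), total $628.
VCG payment = (others' best without Ghosh) − (others' welfare with Ghosh) = 628 − 585 = $43.

Ghosh pays $43.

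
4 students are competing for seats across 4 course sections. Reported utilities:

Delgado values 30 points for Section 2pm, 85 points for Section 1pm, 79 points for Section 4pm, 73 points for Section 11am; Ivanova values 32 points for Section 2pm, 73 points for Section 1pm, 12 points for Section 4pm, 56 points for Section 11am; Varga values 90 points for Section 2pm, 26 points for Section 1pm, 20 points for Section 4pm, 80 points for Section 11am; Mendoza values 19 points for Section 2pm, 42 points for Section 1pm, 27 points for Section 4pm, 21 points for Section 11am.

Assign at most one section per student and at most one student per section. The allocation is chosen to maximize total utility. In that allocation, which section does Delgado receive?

Optimal: Delgado→Section 4pm (79 points), Ivanova→Section 11am (56 points), Varga→Section 2pm (90 points), Mendoza→Section 1pm (42 points) — total 79+56+90+42 = 267 points.
Every other assignment is strictly worse.
Delgado's own top section is Section 1pm (85 points), but forcing Delgado→Section 1pm and reassigning the rest optimally gives only 258 points — worse by 9.

Delgado receives Section 4pm.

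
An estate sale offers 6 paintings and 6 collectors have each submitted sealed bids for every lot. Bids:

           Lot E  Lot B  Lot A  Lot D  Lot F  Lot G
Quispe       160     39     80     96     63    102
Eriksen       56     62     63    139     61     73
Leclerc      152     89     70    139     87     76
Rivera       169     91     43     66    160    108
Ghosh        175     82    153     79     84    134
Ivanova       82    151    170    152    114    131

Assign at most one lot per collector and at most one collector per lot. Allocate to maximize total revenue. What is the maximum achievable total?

Maximum total: $857

This is the linear assignment problem.
Optimal: Quispe→Lot G ($102), Eriksen→Lot D ($139), Leclerc→Lot E ($152), Rivera→Lot F ($160), Ghosh→Lot A ($153), Ivanova→Lot B ($151) — total 102+139+152+160+153+151 = $857.
Swapping Eriksen↔Ghosh (Eriksen→Lot A $63, Ghosh→Lot D $79) loses 150.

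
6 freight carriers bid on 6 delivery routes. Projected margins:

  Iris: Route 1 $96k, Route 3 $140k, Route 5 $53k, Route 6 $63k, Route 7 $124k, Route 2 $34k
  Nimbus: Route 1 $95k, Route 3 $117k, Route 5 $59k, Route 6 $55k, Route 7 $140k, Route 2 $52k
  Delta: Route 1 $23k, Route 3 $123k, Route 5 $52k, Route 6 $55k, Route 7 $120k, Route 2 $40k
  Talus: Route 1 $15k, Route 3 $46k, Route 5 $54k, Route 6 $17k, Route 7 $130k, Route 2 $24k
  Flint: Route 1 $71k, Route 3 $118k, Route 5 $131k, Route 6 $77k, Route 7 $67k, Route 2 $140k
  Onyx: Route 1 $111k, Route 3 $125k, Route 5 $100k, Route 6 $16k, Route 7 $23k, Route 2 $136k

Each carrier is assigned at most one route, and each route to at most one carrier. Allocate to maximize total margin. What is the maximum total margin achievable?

Max total: $687k

This is a one-to-one assignment (maximum-weight bipartite matching).
Optimal: Iris→Route 3 ($140k), Nimbus→Route 1 ($95k), Delta→Route 6 ($55k), Talus→Route 7 ($130k), Flint→Route 5 ($131k), Onyx→Route 2 ($136k) — total 140+95+55+130+131+136 = $687k.
Max-entry greedy (repeatedly take the single best remaining cell) gives $640k, worse by 47.
Next-best assignment: Iris→Route 6, Nimbus→Route 1, Delta→Route 3, Talus→Route 7, Flint→Route 5, Onyx→Route 2 = $678k.
Swapping Flint↔Onyx (Flint→Route 2 $140k, Onyx→Route 5 $100k) loses 27.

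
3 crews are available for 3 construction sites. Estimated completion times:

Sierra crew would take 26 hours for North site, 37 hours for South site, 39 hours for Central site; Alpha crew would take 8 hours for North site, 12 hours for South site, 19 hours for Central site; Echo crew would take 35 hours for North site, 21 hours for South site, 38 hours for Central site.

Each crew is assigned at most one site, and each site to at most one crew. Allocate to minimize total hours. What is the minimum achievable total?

Optimal: Sierra crew→North site (26 hours), Alpha crew→Central site (19 hours), Echo crew→South site (21 hours) — total 26+19+21 = 66 hours.
Column-greedy (each site in turn goes to its cheapest remaining crew) gives 68 hours, worse by 2.

Minimum total: 66 hours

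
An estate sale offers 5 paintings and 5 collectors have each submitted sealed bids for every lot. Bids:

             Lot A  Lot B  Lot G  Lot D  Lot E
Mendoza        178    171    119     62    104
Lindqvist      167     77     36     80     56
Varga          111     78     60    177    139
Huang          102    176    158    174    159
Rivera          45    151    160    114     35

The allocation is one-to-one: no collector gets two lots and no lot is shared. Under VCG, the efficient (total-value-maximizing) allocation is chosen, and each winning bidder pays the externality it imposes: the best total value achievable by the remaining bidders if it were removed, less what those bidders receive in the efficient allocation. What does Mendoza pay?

Efficient allocation: Mendoza→Lot B ($171), Lindqvist→Lot A ($167), Varga→Lot D ($177), Huang→Lot E ($159), Rivera→Lot G ($160); total welfare W = $834.
Mendoza receives Lot B at value $171, so the others get W − 171 = $663.
Without Mendoza: best allocation of the remaining 4 bidders over all 5 lots is Lindqvist→Lot A ($167), Varga→Lot D ($177), Huang→Lot B ($176), Rivera→Lot G ($160), total $680.
VCG payment = (others' best without Mendoza) − (others' welfare with Mendoza) = 680 − 663 = $17.

Mendoza pays $17.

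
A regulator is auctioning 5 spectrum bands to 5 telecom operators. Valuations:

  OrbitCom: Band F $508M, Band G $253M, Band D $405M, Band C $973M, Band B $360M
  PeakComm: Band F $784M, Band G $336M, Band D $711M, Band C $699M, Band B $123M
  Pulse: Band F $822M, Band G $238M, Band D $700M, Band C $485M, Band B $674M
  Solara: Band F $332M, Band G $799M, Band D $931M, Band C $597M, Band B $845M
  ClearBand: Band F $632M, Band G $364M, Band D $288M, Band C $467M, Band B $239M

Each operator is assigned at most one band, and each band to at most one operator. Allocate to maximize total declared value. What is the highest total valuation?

This is a one-to-one assignment (maximum-weight bipartite matching).
Optimal: OrbitCom→Band C ($973M), PeakComm→Band D ($711M), Pulse→Band B ($674M), Solara→Band G ($799M), ClearBand→Band F ($632M) — total 973+711+674+799+632 = $3789M.
Max-entry greedy (repeatedly take the single best remaining cell) gives $3213M, worse by 576.
Checked against all permutations: $3789M is optimal.

Max total: $3789M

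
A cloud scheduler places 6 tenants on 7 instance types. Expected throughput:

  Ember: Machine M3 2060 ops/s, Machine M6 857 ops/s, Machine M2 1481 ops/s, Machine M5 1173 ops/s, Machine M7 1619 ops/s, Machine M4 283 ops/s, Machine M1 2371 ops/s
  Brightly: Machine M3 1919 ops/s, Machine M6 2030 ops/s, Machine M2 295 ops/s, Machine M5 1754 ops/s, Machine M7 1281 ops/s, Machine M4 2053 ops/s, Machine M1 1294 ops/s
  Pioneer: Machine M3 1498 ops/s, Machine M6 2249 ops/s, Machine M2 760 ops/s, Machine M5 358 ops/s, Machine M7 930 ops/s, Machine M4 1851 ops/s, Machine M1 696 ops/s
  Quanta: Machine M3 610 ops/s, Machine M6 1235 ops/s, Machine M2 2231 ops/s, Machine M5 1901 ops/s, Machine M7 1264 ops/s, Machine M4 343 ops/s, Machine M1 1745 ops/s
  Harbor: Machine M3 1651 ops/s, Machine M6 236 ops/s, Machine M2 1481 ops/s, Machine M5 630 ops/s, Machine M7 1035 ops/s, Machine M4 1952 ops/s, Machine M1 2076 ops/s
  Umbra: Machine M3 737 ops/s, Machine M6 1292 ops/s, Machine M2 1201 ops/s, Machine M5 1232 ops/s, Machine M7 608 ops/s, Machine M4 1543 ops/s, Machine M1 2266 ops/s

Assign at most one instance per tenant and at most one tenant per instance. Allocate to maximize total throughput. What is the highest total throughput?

Max total: 12512 ops/s

This is a one-to-one assignment (maximum-weight bipartite matching).
Optimal: Ember→Machine M3 (2060 ops/s), Brightly→Machine M5 (1754 ops/s), Pioneer→Machine M6 (2249 ops/s), Quanta→Machine M2 (2231 ops/s), Harbor→Machine M4 (1952 ops/s), Umbra→Machine M1 (2266 ops/s) — total 2060+1754+2249+2231+1952+2266 = 12512 ops/s.
Max-entry greedy (repeatedly take the single best remaining cell) gives 11787 ops/s, worse by 725.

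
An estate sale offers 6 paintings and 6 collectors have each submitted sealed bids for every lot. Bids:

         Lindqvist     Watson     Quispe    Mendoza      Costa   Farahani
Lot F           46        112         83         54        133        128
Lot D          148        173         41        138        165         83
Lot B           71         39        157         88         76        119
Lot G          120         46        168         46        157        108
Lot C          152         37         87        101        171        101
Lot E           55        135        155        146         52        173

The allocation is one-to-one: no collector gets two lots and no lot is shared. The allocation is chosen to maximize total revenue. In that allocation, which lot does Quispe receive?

Quispe receives Lot B.

Optimal: Lindqvist→Lot C ($152), Watson→Lot D ($173), Quispe→Lot B ($157), Mendoza→Lot E ($146), Costa→Lot G ($157), Farahani→Lot F ($128) — total 152+173+157+146+157+128 = $913.
Row-greedy (each collector in turn takes its best remaining lot) gives $891, worse by 22.
No other one-to-one assignment exceeds $913.
Quispe's own top lot is Lot G ($168), but forcing Quispe→Lot G and reassigning the rest optimally gives only $891 — worse by 22.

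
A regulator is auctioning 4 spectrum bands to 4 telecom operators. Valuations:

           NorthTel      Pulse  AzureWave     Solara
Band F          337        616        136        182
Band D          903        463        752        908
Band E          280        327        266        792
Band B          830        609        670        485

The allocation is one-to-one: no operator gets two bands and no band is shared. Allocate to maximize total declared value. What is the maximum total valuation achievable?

This is the linear assignment problem.
Optimal: NorthTel→Band B ($830M), Pulse→Band F ($616M), AzureWave→Band D ($752M), Solara→Band E ($792M) — total 830+616+752+792 = $2990M.
Column-greedy (each band in turn goes to its best remaining operator) gives $2474M, worse by 516.
Next-best assignment: NorthTel→Band D, Pulse→Band F, AzureWave→Band B, Solara→Band E = $2981M.
Swapping Solara↔NorthTel (Solara→Band B $485M, NorthTel→Band E $280M) loses 857.
Checked against all permutations: $2990M is optimal.

Max total: $2990M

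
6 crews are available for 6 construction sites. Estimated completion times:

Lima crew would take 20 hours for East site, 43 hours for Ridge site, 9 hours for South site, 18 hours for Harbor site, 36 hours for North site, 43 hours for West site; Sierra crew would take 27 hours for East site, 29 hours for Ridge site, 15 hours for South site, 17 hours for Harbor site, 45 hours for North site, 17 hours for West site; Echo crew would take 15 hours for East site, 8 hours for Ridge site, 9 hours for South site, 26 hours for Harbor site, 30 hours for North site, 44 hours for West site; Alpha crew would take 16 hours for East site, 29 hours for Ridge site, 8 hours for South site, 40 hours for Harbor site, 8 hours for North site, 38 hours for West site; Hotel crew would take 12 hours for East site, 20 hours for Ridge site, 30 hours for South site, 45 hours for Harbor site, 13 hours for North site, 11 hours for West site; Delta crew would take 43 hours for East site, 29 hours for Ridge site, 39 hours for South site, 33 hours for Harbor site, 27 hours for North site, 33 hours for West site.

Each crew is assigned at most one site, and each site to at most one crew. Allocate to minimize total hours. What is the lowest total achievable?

Optimal: Lima crew→South site (9 hours), Sierra crew→Harbor site (17 hours), Echo crew→Ridge site (8 hours), Alpha crew→North site (8 hours), Hotel crew→East site (12 hours), Delta crew→West site (33 hours) — total 9+17+8+8+12+33 = 87 hours.
Column-greedy (each site in turn goes to its cheapest remaining crew) gives 115 hours, worse by 28.

Min total: 87 hours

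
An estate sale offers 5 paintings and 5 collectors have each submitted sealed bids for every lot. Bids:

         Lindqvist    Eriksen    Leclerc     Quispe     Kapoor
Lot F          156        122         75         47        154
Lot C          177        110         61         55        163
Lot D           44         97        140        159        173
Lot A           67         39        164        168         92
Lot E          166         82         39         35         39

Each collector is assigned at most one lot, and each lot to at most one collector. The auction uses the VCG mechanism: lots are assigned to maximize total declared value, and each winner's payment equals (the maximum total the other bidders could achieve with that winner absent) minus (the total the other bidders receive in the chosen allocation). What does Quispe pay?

Quispe pays $21.

Efficient allocation: Lindqvist→Lot E ($166), Eriksen→Lot F ($122), Leclerc→Lot A ($164), Quispe→Lot D ($159), Kapoor→Lot C ($163); total welfare W = $774.
Quispe receives Lot D at value $159, so the others get W − 159 = $615.
Without Quispe: best allocation of the remaining 4 bidders over all 5 lots is Lindqvist→Lot C ($177), Eriksen→Lot F ($122), Leclerc→Lot A ($164), Kapoor→Lot D ($173), total $636.
VCG payment = (others' best without Quispe) − (others' welfare with Quispe) = 636 − 615 = $21.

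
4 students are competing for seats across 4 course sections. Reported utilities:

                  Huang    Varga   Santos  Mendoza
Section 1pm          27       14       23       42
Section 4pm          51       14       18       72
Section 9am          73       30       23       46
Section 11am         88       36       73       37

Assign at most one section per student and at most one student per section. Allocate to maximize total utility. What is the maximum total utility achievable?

This is a one-to-one assignment (maximum-weight bipartite matching).
Optimal: Huang→Section 9am (73 points), Varga→Section 1pm (14 points), Santos→Section 11am (73 points), Mendoza→Section 4pm (72 points) — total 73+14+73+72 = 232 points.
Next-best assignment: Huang→Section 11am, Varga→Section 9am, Santos→Section 1pm, Mendoza→Section 4pm = 213 points.

Maximum total: 232 points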